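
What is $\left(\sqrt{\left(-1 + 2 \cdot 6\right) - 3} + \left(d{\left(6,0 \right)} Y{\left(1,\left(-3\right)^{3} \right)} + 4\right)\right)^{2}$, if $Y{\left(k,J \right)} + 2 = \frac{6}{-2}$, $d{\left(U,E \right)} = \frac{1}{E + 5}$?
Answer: $17 + 12 \sqrt{2} \approx 33.971$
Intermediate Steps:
$d{\left(U,E \right)} = \frac{1}{5 + E}$
$Y{\left(k,J \right)} = -5$ ($Y{\left(k,J \right)} = -2 + \frac{6}{-2} = -2 + 6 \left(- \frac{1}{2}\right) = -2 - 3 = -5$)
$\left(\sqrt{\left(-1 + 2 \cdot 6\right) - 3} + \left(d{\left(6,0 \right)} Y{\left(1,\left(-3\right)^{3} \right)} + 4\right)\right)^{2} = \left(\sqrt{\left(-1 + 2 \cdot 6\right) - 3} + \left(\frac{1}{5 + 0} \left(-5\right) + 4\right)\right)^{2} = \left(\sqrt{\left(-1 + 12\right) - 3} + \left(\frac{1}{5} \left(-5\right) + 4\right)\right)^{2} = \left(\sqrt{11 - 3} + \left(\frac{1}{5} \left(-5\right) + 4\right)\right)^{2} = \left(\sqrt{8} + \left(-1 + 4\right)\right)^{2} = \left(2 \sqrt{2} + 3\right)^{2} = \left(3 + 2 \sqrt{2}\right)^{2}$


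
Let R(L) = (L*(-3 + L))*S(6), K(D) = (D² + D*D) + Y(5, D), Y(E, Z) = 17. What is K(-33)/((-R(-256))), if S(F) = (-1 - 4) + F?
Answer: -2195/66304 ≈ -0.033105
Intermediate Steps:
S(F) = -5 + F
K(D) = 17 + 2*D² (K(D) = (D² + D*D) + 17 = (D² + D²) + 17 = 2*D² + 17 = 17 + 2*D²)
R(L) = L*(-3 + L) (R(L) = (L*(-3 + L))*(-5 + 6) = (L*(-3 + L))*1 = L*(-3 + L))
K(-33)/((-R(-256))) = (17 + 2*(-33)²)/((-(-256)*(-3 - 256))) = (17 + 2*1089)/((-(-256)*(-259))) = (17 + 2178)/((-1*66304)) = 2195/(-66304) = 2195*(-1/66304) = -2195/66304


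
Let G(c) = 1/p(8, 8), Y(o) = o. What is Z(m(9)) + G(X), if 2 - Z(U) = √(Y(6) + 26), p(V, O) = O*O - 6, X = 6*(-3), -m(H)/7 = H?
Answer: 117/58 - 4*√2 ≈ -3.6396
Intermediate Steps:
m(H) = -7*H
X = -18
p(V, O) = -6 + O² (p(V, O) = O² - 6 = -6 + O²)
Z(U) = 2 - 4*√2 (Z(U) = 2 - √(6 + 26) = 2 - √32 = 2 - 4*√2)
G(c) = 1/58 (G(c) = 1/(-6 + 8²) = 1/(-6 + 64) = 1/58)
Z(m(9)) + G(X) = (2 - 4*√2) + 1/58 = 117/58 - 4*√2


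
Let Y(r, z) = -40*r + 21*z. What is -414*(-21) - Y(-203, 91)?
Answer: -1337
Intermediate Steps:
-414*(-21) - Y(-203, 91) = -414*(-21) - (-40*(-203) + 21*91) = 8694 - (8120 + 1911) = 8694 - 1*10031 = 8694 - 10031 = -1337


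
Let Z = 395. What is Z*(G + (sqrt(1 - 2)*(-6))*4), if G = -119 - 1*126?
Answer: -96775 - 9480*I ≈ -96775.0 - 9480.0*I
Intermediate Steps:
G = -245 (G = -119 - 126 = -245)
Z*(G + (sqrt(1 - 2)*(-6))*4) = 395*(-245 + (sqrt(1 - 2)*(-6))*4) = 395*(-245 + (sqrt(-1)*(-6))*4) = 395*(-245 + (I*(-6))*4) = 395*(-245 - 6*I*4) = 395*(-245 - 24*I) = -96775 - 9480*I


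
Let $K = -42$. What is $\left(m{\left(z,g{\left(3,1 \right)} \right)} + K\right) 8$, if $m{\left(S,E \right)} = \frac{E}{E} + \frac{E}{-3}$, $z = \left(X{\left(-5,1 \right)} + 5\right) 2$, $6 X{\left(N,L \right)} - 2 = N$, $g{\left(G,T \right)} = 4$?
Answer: $- \frac{1016}{3} \approx -338.67$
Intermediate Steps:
$X{\left(N,L \right)} = \frac{1}{3} + \frac{N}{6}$
$z = 9$ ($z = \left(\left(\frac{1}{3} + \frac{1}{6} \left(-5\right)\right) + 5\right) 2 = \left(\left(\frac{1}{3} - \frac{5}{6}\right) + 5\right) 2 = \left(- \frac{1}{2} + 5\right) 2 = \frac{9}{2} \cdot 2 = 9$)
$m{\left(S,E \right)} = 1 - \frac{E}{3}$ ($m{\left(S,E \right)} = 1 + E \left(- \frac{1}{3}\right) = 1 - \frac{E}{3}$)
$\left(m{\left(z,g{\left(3,1 \right)} \right)} + K\right) 8 = \left(\left(1 - \frac{4}{3}\right) - 42\right) 8 = \left(- \frac{1}{3} - 42\right) 8 = \left(- \frac{127}{3}\right) 8 = - \frac{1016}{3}$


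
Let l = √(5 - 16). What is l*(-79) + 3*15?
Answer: 45 - 79*I*√11 ≈ 45.0 - 262.01*I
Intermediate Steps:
l = I*√11 (l = √(-11) = I*√11 ≈ 3.3166*I)
l*(-79) + 3*15 = (I*√11)*(-79) + 3*15 = -79*I*√11 + 45 = 45 - 79*I*√11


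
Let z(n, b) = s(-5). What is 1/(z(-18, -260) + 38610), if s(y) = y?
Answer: 1/38605 ≈ 2.5903e-5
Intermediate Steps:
z(n, b) = -5
1/(z(-18, -260) + 38610) = 1/(-5 + 38610) = 1/38605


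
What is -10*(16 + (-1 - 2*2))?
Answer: -110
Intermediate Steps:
-10*(16 + (-1 - 2*2)) = -10*(16 + (-1 - 4)) = -10*(16 - 5) = -10*11 = -110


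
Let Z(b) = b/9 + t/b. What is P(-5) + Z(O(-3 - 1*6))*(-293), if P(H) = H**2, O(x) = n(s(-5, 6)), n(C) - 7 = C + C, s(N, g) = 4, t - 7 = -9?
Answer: -6364/15 ≈ -424.27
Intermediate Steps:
t = -2 (t = 7 - 9 = -2)
n(C) = 7 + 2*C (n(C) = 7 + (C + C) = 7 + 2*C)
O(x) = 15 (O(x) = 7 + 2*4 = 7 + 8 = 15)
Z(b) = -2/b + b/9 (Z(b) = b/9 - 2/b = -2/b + b/9)
P(-5) + Z(O(-3 - 1*6))*(-293) = (-5)**2 + (-2/15 + (1/9)*15)*(-293) = 25 + (-2*1/15 + 5/3)*(-293) = 25 + (-2/15 + 5/3)*(-293) = 25 + (23/15)*(-293) = 25 - 6739/15 = -6364/15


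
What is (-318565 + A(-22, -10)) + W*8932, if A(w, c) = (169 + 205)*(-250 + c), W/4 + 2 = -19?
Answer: -1166093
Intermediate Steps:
W = -84 (W = -8 + 4*(-19) = -8 - 76 = -84)
A(w, c) = -93500 + 374*c (A(w, c) = 374*(-250 + c) = -93500 + 374*c)
(-318565 + A(-22, -10)) + W*8932 = (-318565 + (-93500 + 374*(-10))) - 84*8932 = (-318565 + (-93500 - 3740)) - 750288 = (-318565 - 97240) - 750288 = -415805 - 750288 = -1166093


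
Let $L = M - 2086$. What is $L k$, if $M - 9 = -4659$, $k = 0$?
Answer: $0$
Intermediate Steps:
$M = -4650$ ($M = 9 - 4659 = -4650$)
$L = -6736$ ($L = -4650 - 2086 = -6736$)
$L k = \left(-6736\right) 0 = 0$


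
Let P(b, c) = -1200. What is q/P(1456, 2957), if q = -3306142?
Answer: 1653071/600 ≈ 2755.1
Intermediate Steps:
q/P(1456, 2957) = -3306142/(-1200) = -3306142*(-1/1200) = 1653071/600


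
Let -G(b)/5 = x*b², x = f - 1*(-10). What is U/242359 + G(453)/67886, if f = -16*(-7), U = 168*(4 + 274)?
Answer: -1166720028891/632799349 ≈ -1843.7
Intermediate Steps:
U = 46704 (U = 168*278 = 46704)
f = 112
x = 122 (x = 112 - 1*(-10) = 112 + 10 = 122)
G(b) = -610*b²
U/242359 + G(453)/67886 = 46704/242359 - 610*453²/67886 = 46704*(1/242359) - 610*205209*(1/67886) = 46704/242359 - 125177490*1/67886 = 46704/242359 - 62588745/33943 = -1166720028891/632799349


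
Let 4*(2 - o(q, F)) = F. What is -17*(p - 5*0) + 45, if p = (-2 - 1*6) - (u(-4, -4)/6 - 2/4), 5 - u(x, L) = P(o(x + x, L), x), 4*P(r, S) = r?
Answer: 4429/24 ≈ 184.54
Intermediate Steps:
o(q, F) = 2 - F/4
P(r, S) = r/4
u(x, L) = 9/2 + L/16 (u(x, L) = 5 - (2 - L/4)/4 = 5 - (1/2 - L/16) = 5 + (-1/2 + L/16) = 9/2 + L/16)
p = -197/24 (p = (-2 - 1*6) - ((9/2 + (1/16)*(-4))/6 - 2/4) = (-2 - 6) - ((9/2 - 1/4)*(1/6) - 2*1/4) = -8 - ((17/4)*(1/6) - 1/2) = -8 - (17/24 - 1/2) = -8 - 1*5/24 = -8 - 5/24 = -197/24 ≈ -8.2083)
-17*(p - 5*0) + 45 = -17*(-197/24 - 5*0) + 45 = -17*(-197/24 + 0) + 45 = -17*(-197/24) + 45 = 3349/24 + 45 = 4429/24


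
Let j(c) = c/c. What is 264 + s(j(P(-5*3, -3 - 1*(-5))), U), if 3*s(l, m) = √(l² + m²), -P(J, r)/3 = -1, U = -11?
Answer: 264 + √122/3 ≈ 267.68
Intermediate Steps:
P(J, r) = 3 (P(J, r) = -3*(-1) = 3)
j(c) = 1
s(l, m) = √(l² + m²)/3
264 + s(j(P(-5*3, -3 - 1*(-5))), U) = 264 + √(1² + (-11)²)/3 = 264 + √(1 + 121)/3 = 264 + √122/3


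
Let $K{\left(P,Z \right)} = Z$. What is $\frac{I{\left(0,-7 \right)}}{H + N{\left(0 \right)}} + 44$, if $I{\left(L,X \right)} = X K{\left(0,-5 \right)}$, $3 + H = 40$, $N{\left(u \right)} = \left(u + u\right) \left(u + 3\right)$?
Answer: $\frac{1663}{37} \approx 44.946$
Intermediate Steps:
$N{\left(u \right)} = 2 u \left(3 + u\right)$
$H = 37$ ($H = -3 + 40 = 37$)
$I{\left(L,X \right)} = - 5 X$ ($I{\left(L,X \right)} = X \left(-5\right) = - 5 X$)
$\frac{I{\left(0,-7 \right)}}{H + N{\left(0 \right)}} + 44 = \frac{\left(-5\right) \left(-7\right)}{37 + 2 \cdot 0 \left(3 + 0\right)} + 44 = \frac{35}{37 + 2 \cdot 0 \cdot 3} + 44 = \frac{35}{37 + 0} + 44 = \frac{35}{37} + 44 = \frac{1663}{37}$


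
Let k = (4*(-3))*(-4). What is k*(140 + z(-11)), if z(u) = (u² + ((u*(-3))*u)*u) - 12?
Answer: 203616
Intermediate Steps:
k = 48 (k = -12*(-4) = 48)
z(u) = -12 + u² - 3*u³ (z(u) = (u² + ((-3*u)*u)*u) - 12 = (u² + (-3*u²)*u) - 12 = (u² - 3*u³) - 12 = -12 + u² - 3*u³)
k*(140 + z(-11)) = 48*(140 + (-12 + (-11)² - 3*(-11)³)) = 48*(140 + (-12 + 121 - 3*(-1331))) = 48*(140 + (-12 + 121 + 3993)) = 48*(140 + 4102) = 48*4242 = 203616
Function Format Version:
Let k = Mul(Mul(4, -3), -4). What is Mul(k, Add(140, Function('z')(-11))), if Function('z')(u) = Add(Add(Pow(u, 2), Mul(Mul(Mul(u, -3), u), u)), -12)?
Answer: 203616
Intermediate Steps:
k = 48 (k = Mul(-12, -4) = 48)
Function('z')(u) = Add(-12, Pow(u, 2), Mul(-3, Pow(u, 3))) (Function('z')(u) = Add(Add(Pow(u, 2), Mul(Mul(Mul(-3, u), u), u)), -12) = Add(Add(Pow(u, 2), Mul(Mul(-3, Pow(u, 2)), u)), -12) = Add(Add(Pow(u, 2), Mul(-3, Pow(u, 3))), -12) = Add(-12, Pow(u, 2), Mul(-3, Pow(u, 3))))
Mul(k, Add(140, Function('z')(-11))) = Mul(48, Add(140, Add(-12, Pow(-11, 2), Mul(-3, Pow(-11, 3))))) = Mul(48, Add(140, Add(-12, 121, Mul(-3, -1331)))) = Mul(48, Add(140, Add(-12, 121, 3993))) = Mul(48, Add(140, 4102)) = Mul(48, 4242) = 203616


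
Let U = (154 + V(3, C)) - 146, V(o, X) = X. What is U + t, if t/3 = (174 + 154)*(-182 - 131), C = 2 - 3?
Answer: -307985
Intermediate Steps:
C = -1
t = -307992 (t = 3*((174 + 154)*(-182 - 131)) = 3*(328*(-313)) = 3*(-102664) = -307992)
U = 7 (U = (154 - 1) - 146 = 153 - 146 = 7)
U + t = 7 - 307992 = -307985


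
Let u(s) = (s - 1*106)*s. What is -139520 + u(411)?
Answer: -14165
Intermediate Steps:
u(s) = s*(-106 + s) (u(s) = (s - 106)*s = (-106 + s)*s = s*(-106 + s))
-139520 + u(411) = -139520 + 411*(-106 + 411) = -139520 + 411*305 = -139520 + 125355 = -14165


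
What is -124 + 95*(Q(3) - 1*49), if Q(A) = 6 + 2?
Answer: -4019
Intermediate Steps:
Q(A) = 8
-124 + 95*(Q(3) - 1*49) = -124 + 95*(8 - 1*49) = -124 + 95*(8 - 49) = -124 + 95*(-41) = -124 - 3895 = -4019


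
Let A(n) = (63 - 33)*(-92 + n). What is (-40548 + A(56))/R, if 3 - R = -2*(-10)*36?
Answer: 13876/239 ≈ 58.059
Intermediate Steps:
A(n) = -2760 + 30*n (A(n) = 30*(-92 + n) = -2760 + 30*n)
R = -717 (R = 3 - (-2*(-10))*36 = 3 - 20*36 = 3 - 1*720 = 3 - 720 = -717)
(-40548 + A(56))/R = (-40548 + (-2760 + 30*56))/(-717) = (-40548 + (-2760 + 1680))*(-1/717) = (-40548 - 1080)*(-1/717) = -41628*(-1/717) = 13876/239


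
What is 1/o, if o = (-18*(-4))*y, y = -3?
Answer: -1/216 ≈ -0.0046296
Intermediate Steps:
o = -216 (o = -18*(-4)*(-3) = 72*(-3) = -216)
1/o = 1/(-216) = -1/216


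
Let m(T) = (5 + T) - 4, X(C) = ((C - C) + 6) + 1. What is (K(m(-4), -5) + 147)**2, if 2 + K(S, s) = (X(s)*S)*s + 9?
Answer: 67081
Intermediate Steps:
X(C) = 7 (X(C) = (0 + 6) + 1 = 6 + 1 = 7)
m(T) = 1 + T
K(S, s) = 7 + 7*S*s (K(S, s) = -2 + ((7*S)*s + 9) = -2 + (7*S*s + 9) = -2 + (9 + 7*S*s) = 7 + 7*S*s)
(K(m(-4), -5) + 147)**2 = ((7 + 7*(1 - 4)*(-5)) + 147)**2 = ((7 + 7*(-3)*(-5)) + 147)**2 = ((7 + 105) + 147)**2 = (112 + 147)**2 = 259**2 = 67081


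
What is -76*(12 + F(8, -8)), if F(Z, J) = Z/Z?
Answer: -988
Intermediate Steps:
F(Z, J) = 1
-76*(12 + F(8, -8)) = -76*(12 + 1) = -76*13 = -988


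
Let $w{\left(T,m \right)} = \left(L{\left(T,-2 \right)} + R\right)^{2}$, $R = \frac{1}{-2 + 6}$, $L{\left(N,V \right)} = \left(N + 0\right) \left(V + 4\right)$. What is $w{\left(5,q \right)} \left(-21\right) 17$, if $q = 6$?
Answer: $- \frac{600117}{16} \approx -37507.0$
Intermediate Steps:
$L{\left(N,V \right)} = N \left(4 + V\right)$
$R = \frac{1}{4} \approx 0.25$
$w{\left(T,m \right)} = \left(\frac{1}{4} + 2 T\right)^{2}$ ($w{\left(T,m \right)} = \left(T \left(4 - 2\right) + \frac{1}{4}\right)^{2} = \left(T 2 + \frac{1}{4}\right)^{2} = \left(2 T + \frac{1}{4}\right)^{2} = \left(\frac{1}{4} + 2 T\right)^{2}$)
$w{\left(5,q \right)} \left(-21\right) 17 = \frac{\left(1 + 8 \cdot 5\right)^{2}}{16} \left(-21\right) 17 = \frac{\left(1 + 40\right)^{2}}{16} \left(-21\right) 17 = \frac{41^{2}}{16} \left(-21\right) 17 = \frac{1}{16} \cdot 1681 \left(-21\right) 17 = \frac{1681}{16} \left(-21\right) 17 = \left(- \frac{35301}{16}\right) 17 = - \frac{600117}{16}$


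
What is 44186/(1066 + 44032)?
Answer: 22093/22549 ≈ 0.97978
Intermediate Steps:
44186/(1066 + 44032) = 44186/45098 = 44186*(1/45098) = 22093/22549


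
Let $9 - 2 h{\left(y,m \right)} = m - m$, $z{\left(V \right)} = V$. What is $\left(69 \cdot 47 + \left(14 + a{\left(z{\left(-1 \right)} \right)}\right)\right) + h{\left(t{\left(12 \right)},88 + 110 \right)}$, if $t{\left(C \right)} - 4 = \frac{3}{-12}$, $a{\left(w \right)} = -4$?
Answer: $\frac{6515}{2} \approx 3257.5$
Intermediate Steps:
$t{\left(C \right)} = \frac{15}{4}$ ($t{\left(C \right)} = 4 + \frac{3}{-12} = 4 + 3 \left(- \frac{1}{12}\right) = 4 - \frac{1}{4} = \frac{15}{4}$)
$h{\left(y,m \right)} = \frac{9}{2}$ ($h{\left(y,m \right)} = \frac{9}{2} - \frac{m - m}{2} = \frac{9}{2} - 0 = \frac{9}{2} + 0 = \frac{9}{2}$)
$\left(69 \cdot 47 + \left(14 + a{\left(z{\left(-1 \right)} \right)}\right)\right) + h{\left(t{\left(12 \right)},88 + 110 \right)} = \left(69 \cdot 47 + \left(14 - 4\right)\right) + \frac{9}{2} = \left(3243 + 10\right) + \frac{9}{2} = 3253 + \frac{9}{2} = \frac{6515}{2}$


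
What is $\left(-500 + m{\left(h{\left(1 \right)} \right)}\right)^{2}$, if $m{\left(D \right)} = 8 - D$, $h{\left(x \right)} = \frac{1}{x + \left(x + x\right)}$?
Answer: $\frac{2181529}{9} \approx 2.4239 \cdot 10^{5}$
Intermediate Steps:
$h{\left(x \right)} = \frac{1}{3 x}$ ($h{\left(x \right)} = \frac{1}{x + 2 x} = \frac{1}{3 x}$)
$\left(-500 + m{\left(h{\left(1 \right)} \right)}\right)^{2} = \left(-500 + \left(8 - \frac{1}{3 \cdot 1}\right)\right)^{2} = \left(-500 + \left(8 - \frac{1}{3} \cdot 1\right)\right)^{2} = \left(-500 + \left(8 - \frac{1}{3}\right)\right)^{2} = \left(-500 + \frac{23}{3}\right)^{2} = \left(- \frac{1477}{3}\right)^{2} = \frac{2181529}{9}$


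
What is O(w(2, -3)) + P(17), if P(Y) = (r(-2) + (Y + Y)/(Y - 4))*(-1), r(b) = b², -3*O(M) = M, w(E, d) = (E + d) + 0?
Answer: -245/39 ≈ -6.2821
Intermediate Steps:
w(E, d) = E + d
O(M) = -M/3
P(Y) = -4 - 2*Y/(-4 + Y) (P(Y) = ((-2)² + (Y + Y)/(Y - 4))*(-1) = (4 + (2*Y)/(-4 + Y))*(-1) = (4 + 2*Y/(-4 + Y))*(-1) = -4 - 2*Y/(-4 + Y))
O(w(2, -3)) + P(17) = -(2 - 3)/3 + 2*(8 - 3*17)/(-4 + 17) = -⅓*(-1) + 2*(8 - 51)/13 = ⅓ + 2*(1/13)*(-43) = ⅓ - 86/13 = -245/39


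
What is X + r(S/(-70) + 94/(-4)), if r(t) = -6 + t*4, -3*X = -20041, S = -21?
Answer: 98723/15 ≈ 6581.5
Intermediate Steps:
X = 20041/3 (X = -1/3*(-20041) = 20041/3 ≈ 6680.3)
r(t) = -6 + 4*t
X + r(S/(-70) + 94/(-4)) = 20041/3 + (-6 + 4*(-21/(-70) + 94/(-4))) = 20041/3 + (-6 + 4*(-21*(-1/70) + 94*(-1/4))) = 20041/3 + (-6 + 4*(3/10 - 47/2)) = 20041/3 + (-6 + 4*(-116/5)) = 20041/3 + (-6 - 464/5) = 20041/3 - 494/5 = 98723/15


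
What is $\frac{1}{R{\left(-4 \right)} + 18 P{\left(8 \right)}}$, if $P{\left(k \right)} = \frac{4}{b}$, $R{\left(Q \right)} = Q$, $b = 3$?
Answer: $\frac{1}{20} \approx 0.05$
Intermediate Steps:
$P{\left(k \right)} = \frac{4}{3}$
$\frac{1}{R{\left(-4 \right)} + 18 P{\left(8 \right)}} = \frac{1}{-4 + 18 \cdot \frac{4}{3}} = \frac{1}{-4 + 24} = \frac{1}{20}$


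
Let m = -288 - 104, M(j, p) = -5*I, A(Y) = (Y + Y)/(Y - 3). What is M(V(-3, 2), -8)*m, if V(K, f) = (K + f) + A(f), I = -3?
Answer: -5880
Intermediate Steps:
A(Y) = 2*Y/(-3 + Y) (A(Y) = (2*Y)/(-3 + Y) = 2*Y/(-3 + Y))
V(K, f) = K + f + 2*f/(-3 + f) (V(K, f) = (K + f) + 2*f/(-3 + f) = K + f + 2*f/(-3 + f))
M(j, p) = 15 (M(j, p) = -5*(-3) = 15)
m = -392
M(V(-3, 2), -8)*m = 15*(-392) = -5880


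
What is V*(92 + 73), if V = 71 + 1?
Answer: 11880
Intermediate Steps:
V = 72
V*(92 + 73) = 72*(92 + 73) = 72*165 = 11880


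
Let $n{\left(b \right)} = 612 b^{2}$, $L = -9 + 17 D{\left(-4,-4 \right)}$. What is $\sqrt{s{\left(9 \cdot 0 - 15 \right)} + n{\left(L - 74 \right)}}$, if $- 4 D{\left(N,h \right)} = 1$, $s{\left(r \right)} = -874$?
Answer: $\frac{\sqrt{18632057}}{2} \approx 2158.2$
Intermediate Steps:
$D{\left(N,h \right)} = - \frac{1}{4}$ ($D{\left(N,h \right)} = \left(- \frac{1}{4}\right) 1 = - \frac{1}{4}$)
$L = - \frac{53}{4}$ ($L = -9 + 17 \left(- \frac{1}{4}\right) = -9 - \frac{17}{4} = - \frac{53}{4} \approx -13.25$)
$\sqrt{s{\left(9 \cdot 0 - 15 \right)} + n{\left(L - 74 \right)}} = \sqrt{-874 + 612 \left(- \frac{53}{4} - 74\right)^{2}} = \sqrt{-874 + 612 \left(- \frac{349}{4}\right)^{2}} = \sqrt{-874 + 612 \cdot \frac{121801}{16}} = \sqrt{-874 + \frac{18635553}{4}} = \sqrt{\frac{18632057}{4}} = \frac{\sqrt{18632057}}{2}$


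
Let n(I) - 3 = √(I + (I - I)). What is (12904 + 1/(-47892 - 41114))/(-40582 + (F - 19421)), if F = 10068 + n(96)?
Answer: -4779047573103/18492513518264 - 1148533423*√6/55477540554792 ≈ -0.25848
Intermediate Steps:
n(I) = 3 + √I (n(I) = 3 + √(I + (I - I)) = 3 + √(I + 0) = 3 + √I)
F = 10071 + 4*√6 (F = 10068 + (3 + √96) = 10068 + (3 + 4*√6) = 10071 + 4*√6 ≈ 10081.)
(12904 + 1/(-47892 - 41114))/(-40582 + (F - 19421)) = (12904 + 1/(-47892 - 41114))/(-40582 + ((10071 + 4*√6) - 19421)) = (12904 + 1/(-89006))/(-40582 + (-9350 + 4*√6)) = (12904 - 1/89006)/(-49932 + 4*√6) = 1148533423/(89006*(-49932 + 4*√6))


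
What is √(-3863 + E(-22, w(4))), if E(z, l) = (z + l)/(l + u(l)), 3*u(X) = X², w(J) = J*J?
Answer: I*√22313030/76 ≈ 62.154*I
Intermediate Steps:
w(J) = J²
u(X) = X²/3
E(z, l) = (l + z)/(l + l²/3) (E(z, l) = (z + l)/(l + l²/3) = (l + z)/(l + l²/3))
√(-3863 + E(-22, w(4))) = √(-3863 + 3*(4² - 22)/((4²)*(3 + 4²))) = √(-3863 + 3*(16 - 22)/(16*(3 + 16))) = √(-3863 + 3*(1/16)*(-6)/19) = √(-3863 + 3*(1/16)*(1/19)*(-6)) = √(-3863 - 9/152) = √(-587185/152) = I*√22313030/76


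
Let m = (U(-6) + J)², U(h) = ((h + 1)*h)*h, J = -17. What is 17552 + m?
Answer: 56361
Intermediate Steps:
U(h) = h²*(1 + h) (U(h) = ((1 + h)*h)*h = (h*(1 + h))*h = h²*(1 + h))
m = 38809 (m = ((-6)²*(1 - 6) - 17)² = (36*(-5) - 17)² = (-180 - 17)² = (-197)² = 38809)
17552 + m = 17552 + 38809 = 56361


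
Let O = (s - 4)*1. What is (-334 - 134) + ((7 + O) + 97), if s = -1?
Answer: -369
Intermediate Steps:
O = -5 (O = (-1 - 4)*1 = -5*1 = -5)
(-334 - 134) + ((7 + O) + 97) = (-334 - 134) + ((7 - 5) + 97) = -468 + (2 + 97) = -468 + 99 = -369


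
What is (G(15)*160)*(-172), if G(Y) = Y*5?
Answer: -2064000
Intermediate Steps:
G(Y) = 5*Y
(G(15)*160)*(-172) = ((5*15)*160)*(-172) = (75*160)*(-172) = 12000*(-172) = -2064000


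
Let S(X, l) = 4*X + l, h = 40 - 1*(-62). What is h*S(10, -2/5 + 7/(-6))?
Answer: 19601/5 ≈ 3920.2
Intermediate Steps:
h = 102 (h = 40 + 62 = 102)
S(X, l) = l + 4*X
h*S(10, -2/5 + 7/(-6)) = 102*((-2/5 + 7/(-6)) + 4*10) = 102*((-2*⅕ + 7*(-⅙)) + 40) = 102*((-⅖ - 7/6) + 40) = 102*(-47/30 + 40) = 102*(1153/30) = 19601/5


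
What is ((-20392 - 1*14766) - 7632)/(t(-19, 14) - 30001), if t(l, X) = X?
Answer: 42790/29987 ≈ 1.4270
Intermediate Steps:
((-20392 - 1*14766) - 7632)/(t(-19, 14) - 30001) = ((-20392 - 1*14766) - 7632)/(14 - 30001) = ((-20392 - 14766) - 7632)/(-29987) = (-35158 - 7632)*(-1/29987) = -42790*(-1/29987) = 42790/29987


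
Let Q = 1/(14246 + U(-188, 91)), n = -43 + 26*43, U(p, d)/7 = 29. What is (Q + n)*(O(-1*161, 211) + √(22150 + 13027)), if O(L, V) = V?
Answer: 3277394636/14449 + 15532676*√35177/14449 ≈ 4.2845e+5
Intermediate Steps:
U(p, d) = 203 (U(p, d) = 7*29 = 203)
n = 1075 (n = -43 + 1118 = 1075)
Q = 1/14449 (Q = 1/(14246 + 203) = 1/14449 ≈ 6.9209e-5)
(Q + n)*(O(-1*161, 211) + √(22150 + 13027)) = (1/14449 + 1075)*(211 + √(22150 + 13027)) = 15532676*(211 + √35177)/14449 = 3277394636/14449 + 15532676*√35177/14449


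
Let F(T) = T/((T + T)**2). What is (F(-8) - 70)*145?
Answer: -324945/32 ≈ -10155.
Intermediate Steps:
F(T) = 1/(4*T) (F(T) = T/((2*T)**2) = T/((4*T**2)) = T*(1/(4*T**2)) = 1/(4*T))
(F(-8) - 70)*145 = ((1/4)/(-8) - 70)*145 = ((1/4)*(-1/8) - 70)*145 = (-1/32 - 70)*145 = -2241/32*145 = -324945/32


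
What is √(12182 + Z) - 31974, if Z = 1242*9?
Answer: -31974 + 8*√365 ≈ -31821.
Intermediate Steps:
Z = 11178
√(12182 + Z) - 31974 = √(12182 + 11178) - 31974 = √23360 - 31974 = 8*√365 - 31974 = -31974 + 8*√365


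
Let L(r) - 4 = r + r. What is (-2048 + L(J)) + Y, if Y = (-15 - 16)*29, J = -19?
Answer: -2981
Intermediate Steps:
Y = -899 (Y = -31*29 = -899)
L(r) = 4 + 2*r (L(r) = 4 + (r + r) = 4 + 2*r)
(-2048 + L(J)) + Y = (-2048 + (4 + 2*(-19))) - 899 = (-2048 + (4 - 38)) - 899 = (-2048 - 34) - 899 = -2082 - 899 = -2981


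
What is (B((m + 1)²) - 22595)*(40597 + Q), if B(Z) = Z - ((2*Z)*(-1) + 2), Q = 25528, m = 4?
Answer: -1489267250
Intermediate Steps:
B(Z) = -2 + 3*Z (B(Z) = Z - (-2*Z + 2) = Z - (2 - 2*Z) = Z + (-2 + 2*Z) = -2 + 3*Z)
(B((m + 1)²) - 22595)*(40597 + Q) = ((-2 + 3*(4 + 1)²) - 22595)*(40597 + 25528) = ((-2 + 3*5²) - 22595)*66125 = ((-2 + 3*25) - 22595)*66125 = ((-2 + 75) - 22595)*66125 = (73 - 22595)*66125 = -22522*66125 = -1489267250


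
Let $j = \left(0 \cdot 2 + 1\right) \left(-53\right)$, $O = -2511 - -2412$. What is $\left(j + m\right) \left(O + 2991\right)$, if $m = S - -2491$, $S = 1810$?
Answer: $12285216$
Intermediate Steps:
$m = 4301$ ($m = 1810 - -2491 = 1810 + 2491 = 4301$)
$O = -99$ ($O = -2511 + 2412 = -99$)
$j = -53$ ($j = \left(0 + 1\right) \left(-53\right) = 1 \left(-53\right) = -53$)
$\left(j + m\right) \left(O + 2991\right) = \left(-53 + 4301\right) \left(-99 + 2991\right) = 4248 \cdot 2892 = 12285216$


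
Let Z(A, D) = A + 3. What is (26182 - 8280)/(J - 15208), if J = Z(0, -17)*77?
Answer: -17902/14977 ≈ -1.1953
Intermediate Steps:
Z(A, D) = 3 + A
J = 231 (J = (3 + 0)*77 = 3*77 = 231)
(26182 - 8280)/(J - 15208) = (26182 - 8280)/(231 - 15208) = 17902/(-14977) = 17902*(-1/14977) = -17902/14977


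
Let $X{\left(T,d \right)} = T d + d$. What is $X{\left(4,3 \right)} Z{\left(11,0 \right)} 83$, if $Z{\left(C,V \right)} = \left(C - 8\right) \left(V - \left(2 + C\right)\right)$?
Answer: $-48555$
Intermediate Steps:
$Z{\left(C,V \right)} = \left(-8 + C\right) \left(-2 + V - C\right)$
$X{\left(T,d \right)} = d + T d$
$X{\left(4,3 \right)} Z{\left(11,0 \right)} 83 = 3 \left(1 + 4\right) \left(16 - 11^{2} - 0 + 6 \cdot 11 + 11 \cdot 0\right) 83 = 3 \cdot 5 \left(16 - 121 + 0 + 66 + 0\right) 83 = 15 \left(16 - 121 + 0 + 66 + 0\right) 83 = 15 \left(-39\right) 83 = \left(-585\right) 83 = -48555$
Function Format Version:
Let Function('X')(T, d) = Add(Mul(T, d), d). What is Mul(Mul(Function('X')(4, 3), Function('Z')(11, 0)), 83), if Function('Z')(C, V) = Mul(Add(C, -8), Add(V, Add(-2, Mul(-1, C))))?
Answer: -48555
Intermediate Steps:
Function('Z')(C, V) = Mul(Add(-8, C), Add(-2, V, Mul(-1, C)))
Function('X')(T, d) = Add(d, Mul(T, d))
Mul(Mul(Function('X')(4, 3), Function('Z')(11, 0)), 83) = Mul(Mul(Mul(3, Add(1, 4)), Add(16, Mul(-1, Pow(11, 2)), Mul(-8, 0), Mul(6, 11), Mul(11, 0))), 83) = Mul(Mul(Mul(3, 5), Add(16, Mul(-1, 121), 0, 66, 0)), 83) = Mul(Mul(15, Add(16, -121, 0, 66, 0)), 83) = Mul(Mul(15, -39), 83) = Mul(-585, 83) = -48555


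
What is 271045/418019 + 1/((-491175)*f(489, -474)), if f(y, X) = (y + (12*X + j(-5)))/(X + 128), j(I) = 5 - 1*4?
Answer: 346006169629838/533627933562675 ≈ 0.64840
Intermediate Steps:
j(I) = 1 (j(I) = 5 - 4 = 1)
f(y, X) = (1 + y + 12*X)/(128 + X) (f(y, X) = (y + (12*X + 1))/(X + 128) = (y + (1 + 12*X))/(128 + X) = (1 + y + 12*X)/(128 + X))
271045/418019 + 1/((-491175)*f(489, -474)) = 271045/418019 + 1/((-491175)*(((1 + 489 + 12*(-474))/(128 - 474)))) = 271045*(1/418019) - (-346/(1 + 489 - 5688))/491175 = 271045/418019 - 1/(491175*((-1/346*(-5198)))) = 271045/418019 - 1/(491175*2599/173) = 271045/418019 - 1/491175*173/2599 = 271045/418019 - 173/1276563825 = 346006169629838/533627933562675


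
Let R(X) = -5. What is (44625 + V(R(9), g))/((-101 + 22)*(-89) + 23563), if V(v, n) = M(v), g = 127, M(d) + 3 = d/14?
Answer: 624703/428316 ≈ 1.4585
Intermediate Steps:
M(d) = -3 + d/14
V(v, n) = -3 + v/14
(44625 + V(R(9), g))/((-101 + 22)*(-89) + 23563) = (44625 + (-3 + (1/14)*(-5)))/((-101 + 22)*(-89) + 23563) = (44625 + (-3 - 5/14))/(-79*(-89) + 23563) = (44625 - 47/14)/(7031 + 23563) = (624703/14)/30594 = (624703/14)*(1/30594) = 624703/428316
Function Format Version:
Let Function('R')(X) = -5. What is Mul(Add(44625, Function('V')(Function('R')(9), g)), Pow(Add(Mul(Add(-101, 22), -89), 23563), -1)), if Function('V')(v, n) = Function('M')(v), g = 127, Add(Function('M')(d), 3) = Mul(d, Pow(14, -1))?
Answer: Rational(624703, 428316) ≈ 1.4585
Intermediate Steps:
Function('M')(d) = Add(-3, Mul(Rational(1, 14), d)) (Function('M')(d) = Add(-3, Mul(d, Pow(14, -1))) = Add(-3, Mul(d, Rational(1, 14))) = Add(-3, Mul(Rational(1, 14), d)))
Function('V')(v, n) = Add(-3, Mul(Rational(1, 14), v))
Mul(Add(44625, Function('V')(Function('R')(9), g)), Pow(Add(Mul(Add(-101, 22), -89), 23563), -1)) = Mul(Add(44625, Add(-3, Mul(Rational(1, 14), -5))), Pow(Add(Mul(Add(-101, 22), -89), 23563), -1)) = Mul(Add(44625, Add(-3, Rational(-5, 14))), Pow(Add(Mul(-79, -89), 23563), -1)) = Mul(Add(44625, Rational(-47, 14)), Pow(Add(7031, 23563), -1)) = Mul(Rational(624703, 14), Pow(30594, -1)) = Mul(Rational(624703, 14), Rational(1, 30594)) = Rational(624703, 428316)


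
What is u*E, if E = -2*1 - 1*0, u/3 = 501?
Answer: -3006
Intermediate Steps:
u = 1503 (u = 3*501 = 1503)
E = -2 (E = -2 + 0 = -2)
u*E = 1503*(-2) = -3006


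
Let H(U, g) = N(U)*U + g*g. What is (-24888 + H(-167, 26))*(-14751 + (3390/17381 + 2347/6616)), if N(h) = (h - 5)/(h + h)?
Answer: 20607061358538101/57496348 ≈ 3.5841e+8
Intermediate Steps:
N(h) = (-5 + h)/(2*h) (N(h) = (-5 + h)/((2*h)) = (-5 + h)*(1/(2*h)) = (-5 + h)/(2*h))
H(U, g) = -5/2 + g² + U/2 (H(U, g) = ((-5 + U)/(2*U))*U + g*g = (-5/2 + U/2) + g² = -5/2 + g² + U/2)
(-24888 + H(-167, 26))*(-14751 + (3390/17381 + 2347/6616)) = (-24888 + (-5/2 + 26² + (½)*(-167)))*(-14751 + (3390/17381 + 2347/6616)) = (-24888 + (-5/2 + 676 - 167/2))*(-14751 + (3390*(1/17381) + 2347*(1/6616))) = (-24888 + 590)*(-14751 + (3390/17381 + 2347/6616)) = -24298*(-14751 + 63221447/114992696) = -24298*(-1696194037249/114992696) = 20607061358538101/57496348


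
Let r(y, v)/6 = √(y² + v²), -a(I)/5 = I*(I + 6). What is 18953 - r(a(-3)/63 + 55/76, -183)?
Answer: 18953 - 9*√1053197329/266 ≈ 17855.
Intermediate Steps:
a(I) = -5*I*(6 + I) (a(I) = -5*I*(I + 6) = -5*I*(6 + I))
r(y, v) = 6*√(v² + y²) (r(y, v) = 6*√(y² + v²) = 6*√(v² + y²))
18953 - r(a(-3)/63 + 55/76, -183) = 18953 - 6*√((-183)² + (-5*(-3)*(6 - 3)/63 + 55/76)²) = 18953 - 6*√(33489 + (-5*(-3)*3*(1/63) + 55*(1/76))²) = 18953 - 6*√(33489 + (45*(1/63) + 55/76)²) = 18953 - 6*√(33489 + (5/7 + 55/76)²) = 18953 - 6*√(33489 + (765/532)²) = 18953 - 6*√(33489 + 585225/283024) = 18953 - 6*√(9478775961/283024) = 18953 - 6*3*√1053197329/532 = 18953 - 9*√1053197329/266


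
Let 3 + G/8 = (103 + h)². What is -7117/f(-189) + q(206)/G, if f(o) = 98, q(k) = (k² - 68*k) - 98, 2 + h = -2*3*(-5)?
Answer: -243532887/3362968 ≈ -72.416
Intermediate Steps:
h = 28 (h = -2 - 2*3*(-5) = -2 - 6*(-5) = -2 + 30 = 28)
q(k) = -98 + k² - 68*k
G = 137264 (G = -24 + 8*(103 + 28)² = -24 + 8*131² = -24 + 8*17161 = -24 + 137288 = 137264)
-7117/f(-189) + q(206)/G = -7117/98 + (-98 + 206² - 68*206)/137264 = -7117*1/98 + (-98 + 42436 - 14008)*(1/137264) = -7117/98 + 28330*(1/137264) = -7117/98 + 14165/68632 = -243532887/3362968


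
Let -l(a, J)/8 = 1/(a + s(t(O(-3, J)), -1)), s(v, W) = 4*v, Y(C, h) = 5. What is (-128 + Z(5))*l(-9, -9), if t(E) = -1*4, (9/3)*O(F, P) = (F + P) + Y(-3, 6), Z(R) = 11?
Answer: -936/25 ≈ -37.440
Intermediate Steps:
O(F, P) = 5/3 + F/3 + P/3 (O(F, P) = ((F + P) + 5)/3 = (5 + F + P)/3 = 5/3 + F/3 + P/3)
t(E) = -4
l(a, J) = -8/(-16 + a) (l(a, J) = -8/(a + 4*(-4)) = -8/(a - 16) = -8/(-16 + a))
(-128 + Z(5))*l(-9, -9) = (-128 + 11)*(-8/(-16 - 9)) = -(-936)/(-25) = -(-936)*(-1)/25 = -117*8/25 = -936/25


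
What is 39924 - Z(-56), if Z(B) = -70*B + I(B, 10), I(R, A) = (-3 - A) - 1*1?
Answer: 36018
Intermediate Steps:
I(R, A) = -4 - A (I(R, A) = (-3 - A) - 1 = -4 - A)
Z(B) = -14 - 70*B (Z(B) = -70*B + (-4 - 1*10) = -70*B + (-4 - 10) = -70*B - 14 = -14 - 70*B)
39924 - Z(-56) = 39924 - (-14 - 70*(-56)) = 39924 - (-14 + 3920) = 39924 - 1*3906 = 39924 - 3906 = 36018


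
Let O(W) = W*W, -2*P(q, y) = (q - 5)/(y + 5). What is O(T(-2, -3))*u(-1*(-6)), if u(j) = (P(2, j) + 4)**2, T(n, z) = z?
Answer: 74529/484 ≈ 153.99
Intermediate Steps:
P(q, y) = -(-5 + q)/(2*(5 + y)) (P(q, y) = -(q - 5)/(2*(y + 5)) = -(-5 + q)/(2*(5 + y)))
O(W) = W**2
u(j) = (4 + 3/(2*(5 + j)))**2 (u(j) = ((5 - 1*2)/(2*(5 + j)) + 4)**2 = ((5 - 2)/(2*(5 + j)) + 4)**2 = ((1/2)*3/(5 + j) + 4)**2 = (3/(2*(5 + j)) + 4)**2 = (4 + 3/(2*(5 + j)))**2)
O(T(-2, -3))*u(-1*(-6)) = (-3)**2*((43 + 8*(-1*(-6)))**2/(4*(5 - 1*(-6))**2)) = 9*((43 + 8*6)**2/(4*(5 + 6)**2)) = 9*((1/4)*(43 + 48)**2/11**2) = 9*((1/4)*(1/121)*91**2) = 9*((1/4)*(1/121)*8281) = 9*(8281/484) = 74529/484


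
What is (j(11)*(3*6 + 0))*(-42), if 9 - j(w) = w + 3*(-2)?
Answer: -3024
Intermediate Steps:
j(w) = 15 - w (j(w) = 9 - (w + 3*(-2)) = 9 - (w - 6) = 9 - (-6 + w) = 9 + (6 - w) = 15 - w)
(j(11)*(3*6 + 0))*(-42) = ((15 - 1*11)*(3*6 + 0))*(-42) = ((15 - 11)*(18 + 0))*(-42) = (4*18)*(-42) = 72*(-42) = -3024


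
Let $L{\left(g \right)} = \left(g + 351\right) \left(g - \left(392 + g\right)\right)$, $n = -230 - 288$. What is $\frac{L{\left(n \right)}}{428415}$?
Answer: $\frac{65464}{428415} \approx 0.15281$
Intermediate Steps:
$n = -518$
$L{\left(g \right)} = -137592 - 392 g$ ($L{\left(g \right)} = \left(351 + g\right) \left(-392\right) = -137592 - 392 g$)
$\frac{L{\left(n \right)}}{428415} = \frac{-137592 - -203056}{428415} = \left(-137592 + 203056\right) \frac{1}{428415} = 65464 \cdot \frac{1}{428415} = \frac{65464}{428415}$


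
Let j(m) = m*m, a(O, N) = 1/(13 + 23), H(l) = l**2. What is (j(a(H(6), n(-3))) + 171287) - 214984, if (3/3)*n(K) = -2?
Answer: -56631311/1296 ≈ -43697.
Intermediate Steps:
n(K) = -2
a(O, N) = 1/36
j(m) = m**2
(j(a(H(6), n(-3))) + 171287) - 214984 = ((1/36)**2 + 171287) - 214984 = (1/1296 + 171287) - 214984 = 221987953/1296 - 214984 = -56631311/1296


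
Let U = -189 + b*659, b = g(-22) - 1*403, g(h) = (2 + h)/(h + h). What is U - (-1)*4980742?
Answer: 51868031/11 ≈ 4.7153e+6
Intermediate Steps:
g(h) = (2 + h)/(2*h) (g(h) = (2 + h)/((2*h)) = (2 + h)*(1/(2*h)) = (2 + h)/(2*h))
b = -4428/11 (b = (½)*(2 - 22)/(-22) - 1*403 = (½)*(-1/22)*(-20) - 403 = 5/11 - 403 = -4428/11 ≈ -402.55)
U = -2920131/11 (U = -189 - 4428/11*659 = -189 - 2918052/11 = -2920131/11 ≈ -2.6547e+5)
U - (-1)*4980742 = -2920131/11 - (-1)*4980742 = -2920131/11 - 1*(-4980742) = -2920131/11 + 4980742 = 51868031/11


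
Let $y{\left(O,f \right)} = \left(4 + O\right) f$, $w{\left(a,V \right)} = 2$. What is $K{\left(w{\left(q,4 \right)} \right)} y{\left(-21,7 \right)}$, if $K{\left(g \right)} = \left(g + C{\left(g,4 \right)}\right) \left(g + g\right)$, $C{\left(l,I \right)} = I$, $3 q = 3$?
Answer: $-2856$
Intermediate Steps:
$q = 1$ ($q = \frac{1}{3} \cdot 3 = 1$)
$K{\left(g \right)} = 2 g \left(4 + g\right)$ ($K{\left(g \right)} = \left(g + 4\right) \left(g + g\right) = \left(4 + g\right) 2 g = 2 g \left(4 + g\right)$)
$y{\left(O,f \right)} = f \left(4 + O\right)$
$K{\left(w{\left(q,4 \right)} \right)} y{\left(-21,7 \right)} = 2 \cdot 2 \left(4 + 2\right) 7 \left(4 - 21\right) = 2 \cdot 2 \cdot 6 \cdot 7 \left(-17\right) = 24 \left(-119\right) = -2856$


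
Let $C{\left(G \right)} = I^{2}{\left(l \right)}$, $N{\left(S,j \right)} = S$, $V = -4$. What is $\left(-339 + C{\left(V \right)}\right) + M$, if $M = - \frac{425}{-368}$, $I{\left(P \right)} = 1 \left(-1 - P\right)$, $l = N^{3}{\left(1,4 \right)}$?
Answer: $- \frac{122855}{368} \approx -333.85$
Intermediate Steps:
$l = 1$ ($l = 1^{3} = 1$)
$I{\left(P \right)} = -1 - P$
$C{\left(G \right)} = 4$ ($C{\left(G \right)} = \left(-1 - 1\right)^{2} = \left(-2\right)^{2} = 4$)
$M = \frac{425}{368}$ ($M = \left(-425\right) \left(- \frac{1}{368}\right) = \frac{425}{368} \approx 1.1549$)
$\left(-339 + C{\left(V \right)}\right) + M = \left(-339 + 4\right) + \frac{425}{368} = -335 + \frac{425}{368} = - \frac{122855}{368}$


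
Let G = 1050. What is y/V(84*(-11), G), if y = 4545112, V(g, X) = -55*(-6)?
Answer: 206596/15 ≈ 13773.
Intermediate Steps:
V(g, X) = 330
y/V(84*(-11), G) = 4545112/330 = 4545112*(1/330) = 206596/15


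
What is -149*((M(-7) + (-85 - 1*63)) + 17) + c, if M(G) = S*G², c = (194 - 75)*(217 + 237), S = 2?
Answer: 58943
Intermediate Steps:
c = 54026 (c = 119*454 = 54026)
M(G) = 2*G²
-149*((M(-7) + (-85 - 1*63)) + 17) + c = -149*((2*(-7)² + (-85 - 1*63)) + 17) + 54026 = -149*((2*49 + (-85 - 63)) + 17) + 54026 = -149*((98 - 148) + 17) + 54026 = -149*(-50 + 17) + 54026 = -149*(-33) + 54026 = 4917 + 54026 = 58943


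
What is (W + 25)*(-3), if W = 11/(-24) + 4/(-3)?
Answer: -557/8 ≈ -69.625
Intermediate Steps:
W = -43/24 (W = 11*(-1/24) + 4*(-1/3) = -11/24 - 4/3 = -43/24 ≈ -1.7917)
(W + 25)*(-3) = (-43/24 + 25)*(-3) = (557/24)*(-3) = -557/8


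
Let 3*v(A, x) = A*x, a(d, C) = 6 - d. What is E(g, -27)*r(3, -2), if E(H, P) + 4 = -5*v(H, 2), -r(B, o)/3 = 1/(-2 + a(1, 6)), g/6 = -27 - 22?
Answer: -976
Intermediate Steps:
v(A, x) = A*x/3 (v(A, x) = (A*x)/3 = A*x/3)
g = -294 (g = 6*(-27 - 22) = 6*(-49) = -294)
r(B, o) = -1 (r(B, o) = -3/(-2 + (6 - 1*1)) = -3/(-2 + (6 - 1)) = -3/(-2 + 5) = -3/3 = -3*⅓ = -1)
E(H, P) = -4 - 10*H/3 (E(H, P) = -4 - 5*H*2/3 = -4 - 10*H/3)
E(g, -27)*r(3, -2) = (-4 - 10/3*(-294))*(-1) = (-4 + 980)*(-1) = 976*(-1) = -976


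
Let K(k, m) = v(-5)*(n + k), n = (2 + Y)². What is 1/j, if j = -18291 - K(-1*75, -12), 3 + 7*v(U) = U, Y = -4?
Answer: -7/128605 ≈ -5.4430e-5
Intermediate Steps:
v(U) = -3/7 + U/7
n = 4 (n = (2 - 4)² = (-2)² = 4)
K(k, m) = -32/7 - 8*k/7 (K(k, m) = (-3/7 + (⅐)*(-5))*(4 + k) = (-3/7 - 5/7)*(4 + k) = -8*(4 + k)/7 = -32/7 - 8*k/7)
j = -128605/7 (j = -18291 - (-32/7 - (-8)*75/7) = -18291 - (-32/7 - 8/7*(-75)) = -18291 - (-32/7 + 600/7) = -18291 - 1*568/7 = -18291 - 568/7 = -128605/7 ≈ -18372.)
1/j = 1/(-128605/7) = -7/128605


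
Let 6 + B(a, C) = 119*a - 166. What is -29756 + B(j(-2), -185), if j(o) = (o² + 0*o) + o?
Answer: -29690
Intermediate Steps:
j(o) = o + o² (j(o) = (o² + 0) + o = o² + o = o + o²)
B(a, C) = -172 + 119*a (B(a, C) = -6 + (119*a - 166) = -6 + (-166 + 119*a) = -172 + 119*a)
-29756 + B(j(-2), -185) = -29756 + (-172 + 119*(-2*(1 - 2))) = -29756 + (-172 + 119*(-2*(-1))) = -29756 + (-172 + 119*2) = -29756 + (-172 + 238) = -29756 + 66 = -29690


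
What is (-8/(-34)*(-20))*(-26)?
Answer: 2080/17 ≈ 122.35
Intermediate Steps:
(-8/(-34)*(-20))*(-26) = (-8*(-1/34)*(-20))*(-26) = ((4/17)*(-20))*(-26) = -80/17*(-26) = 2080/17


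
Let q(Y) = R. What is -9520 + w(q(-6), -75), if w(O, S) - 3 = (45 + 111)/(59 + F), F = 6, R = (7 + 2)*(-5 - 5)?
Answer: -47573/5 ≈ -9514.6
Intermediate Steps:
R = -90 (R = 9*(-10) = -90)
q(Y) = -90
w(O, S) = 27/5 (w(O, S) = 3 + (45 + 111)/(59 + 6) = 3 + 156/65 = 3 + 156*(1/65) = 3 + 12/5 = 27/5)
-9520 + w(q(-6), -75) = -9520 + 27/5 = -47573/5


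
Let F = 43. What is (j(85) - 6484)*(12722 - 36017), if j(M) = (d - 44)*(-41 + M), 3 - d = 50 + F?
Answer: 288392100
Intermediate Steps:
d = -90 (d = 3 - (50 + 43) = 3 - 1*93 = 3 - 93 = -90)
j(M) = 5494 - 134*M (j(M) = (-90 - 44)*(-41 + M) = -134*(-41 + M) = 5494 - 134*M)
(j(85) - 6484)*(12722 - 36017) = ((5494 - 134*85) - 6484)*(12722 - 36017) = ((5494 - 11390) - 6484)*(-23295) = (-5896 - 6484)*(-23295) = -12380*(-23295) = 288392100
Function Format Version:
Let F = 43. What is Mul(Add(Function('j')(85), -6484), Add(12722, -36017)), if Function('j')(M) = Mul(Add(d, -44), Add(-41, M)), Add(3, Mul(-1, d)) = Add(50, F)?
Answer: 288392100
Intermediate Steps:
d = -90 (d = Add(3, Mul(-1, Add(50, 43))) = Add(3, Mul(-1, 93)) = Add(3, -93) = -90)
Function('j')(M) = Add(5494, Mul(-134, M)) (Function('j')(M) = Mul(Add(-90, -44), Add(-41, M)) = Mul(-134, Add(-41, M)) = Add(5494, Mul(-134, M)))
Mul(Add(Function('j')(85), -6484), Add(12722, -36017)) = Mul(Add(Add(5494, Mul(-134, 85)), -6484), Add(12722, -36017)) = Mul(Add(Add(5494, -11390), -6484), -23295) = Mul(Add(-5896, -6484), -23295) = Mul(-12380, -23295) = 288392100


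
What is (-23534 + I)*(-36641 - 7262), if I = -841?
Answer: 1070135625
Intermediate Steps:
(-23534 + I)*(-36641 - 7262) = (-23534 - 841)*(-36641 - 7262) = -24375*(-43903) = 1070135625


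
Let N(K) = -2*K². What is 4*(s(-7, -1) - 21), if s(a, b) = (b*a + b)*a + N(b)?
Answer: -260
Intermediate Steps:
s(a, b) = -2*b² + a*(b + a*b) (s(a, b) = (b*a + b)*a - 2*b² = (a*b + b)*a - 2*b² = (b + a*b)*a - 2*b² = a*(b + a*b) - 2*b² = -2*b² + a*(b + a*b))
4*(s(-7, -1) - 21) = 4*(-(-7 + (-7)² - 2*(-1)) - 21) = 4*(-(-7 + 49 + 2) - 21) = 4*(-1*44 - 21) = 4*(-44 - 21) = 4*(-65) = -260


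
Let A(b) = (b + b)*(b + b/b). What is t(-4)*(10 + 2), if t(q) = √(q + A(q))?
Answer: 24*√5 ≈ 53.666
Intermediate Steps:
A(b) = 2*b*(1 + b) (A(b) = (2*b)*(b + 1) = (2*b)*(1 + b) = 2*b*(1 + b))
t(q) = √(q + 2*q*(1 + q))
t(-4)*(10 + 2) = √(-4*(3 + 2*(-4)))*(10 + 2) = √(-4*(3 - 8))*12 = √(-4*(-5))*12 = √20*12 = (2*√5)*12 = 24*√5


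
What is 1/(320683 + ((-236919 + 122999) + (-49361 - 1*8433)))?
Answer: 1/148969 ≈ 6.7128e-6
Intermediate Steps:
1/(320683 + ((-236919 + 122999) + (-49361 - 1*8433))) = 1/(320683 + (-113920 + (-49361 - 8433))) = 1/(320683 + (-113920 - 57794)) = 1/(320683 - 171714) = 1/148969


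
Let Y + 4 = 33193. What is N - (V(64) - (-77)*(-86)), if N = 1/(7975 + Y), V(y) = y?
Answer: 269953513/41164 ≈ 6558.0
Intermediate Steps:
Y = 33189 (Y = -4 + 33193 = 33189)
N = 1/41164 (N = 1/(7975 + 33189) = 1/41164 ≈ 2.4293e-5)
N - (V(64) - (-77)*(-86)) = 1/41164 - (64 - (-77)*(-86)) = 1/41164 - (64 - 1*6622) = 1/41164 - (64 - 6622) = 1/41164 - 1*(-6558) = 1/41164 + 6558 = 269953513/41164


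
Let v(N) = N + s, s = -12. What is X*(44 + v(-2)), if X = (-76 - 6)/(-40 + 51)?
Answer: -2460/11 ≈ -223.64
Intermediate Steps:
X = -82/11 ≈ -7.4545
v(N) = -12 + N (v(N) = N - 12 = -12 + N)
X*(44 + v(-2)) = -82*(44 + (-12 - 2))/11 = -82*(44 - 14)/11 = -82/11*30 = -2460/11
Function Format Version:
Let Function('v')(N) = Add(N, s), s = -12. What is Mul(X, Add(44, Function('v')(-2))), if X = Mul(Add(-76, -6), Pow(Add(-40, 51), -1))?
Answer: Rational(-2460, 11) ≈ -223.64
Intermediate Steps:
X = Rational(-82, 11) (X = Mul(-82, Pow(11, -1)) = Mul(-82, Rational(1, 11)) = Rational(-82, 11) ≈ -7.4545)
Function('v')(N) = Add(-12, N) (Function('v')(N) = Add(N, -12) = Add(-12, N))
Mul(X, Add(44, Function('v')(-2))) = Mul(Rational(-82, 11), Add(44, Add(-12, -2))) = Mul(Rational(-82, 11), Add(44, -14)) = Mul(Rational(-82, 11), 30) = Rational(-2460, 11)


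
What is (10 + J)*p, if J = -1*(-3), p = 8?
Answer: 104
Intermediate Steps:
J = 3
(10 + J)*p = (10 + 3)*8 = 13*8 = 104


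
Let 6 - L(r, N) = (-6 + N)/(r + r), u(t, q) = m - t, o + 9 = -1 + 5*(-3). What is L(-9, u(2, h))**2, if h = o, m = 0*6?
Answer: 2500/81 ≈ 30.864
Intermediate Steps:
m = 0
o = -25 (o = -9 + (-1 + 5*(-3)) = -9 + (-1 - 15) = -9 - 16 = -25)
h = -25
u(t, q) = -t (u(t, q) = 0 - t = -t)
L(r, N) = 6 - (-6 + N)/(2*r) (L(r, N) = 6 - (-6 + N)/(r + r) = 6 - (-6 + N)/(2*r))
L(-9, u(2, h))**2 = ((1/2)*(6 - (-1)*2 + 12*(-9))/(-9))**2 = ((1/2)*(-1/9)*(6 - 1*(-2) - 108))**2 = ((1/2)*(-1/9)*(6 + 2 - 108))**2 = ((1/2)*(-1/9)*(-100))**2 = (50/9)**2 = 2500/81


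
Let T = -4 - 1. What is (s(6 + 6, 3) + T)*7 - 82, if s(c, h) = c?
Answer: -33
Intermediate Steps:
T = -5
(s(6 + 6, 3) + T)*7 - 82 = ((6 + 6) - 5)*7 - 82 = (12 - 5)*7 - 82 = 7*7 - 82 = 49 - 82 = -33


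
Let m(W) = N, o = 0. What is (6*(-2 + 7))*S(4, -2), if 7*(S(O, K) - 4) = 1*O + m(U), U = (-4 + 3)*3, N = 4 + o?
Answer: 1080/7 ≈ 154.29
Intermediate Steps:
N = 4 (N = 4 + 0 = 4)
U = -3 (U = -1*3 = -3)
m(W) = 4
S(O, K) = 32/7 + O/7 (S(O, K) = 4 + (1*O + 4)/7 = 4 + (O + 4)/7 = 4 + (4 + O)/7 = 4 + (4/7 + O/7) = 32/7 + O/7)
(6*(-2 + 7))*S(4, -2) = (6*(-2 + 7))*(32/7 + (⅐)*4) = (6*5)*(32/7 + 4/7) = 30*(36/7) = 1080/7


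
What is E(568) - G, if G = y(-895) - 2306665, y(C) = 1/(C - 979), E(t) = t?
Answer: 4323754643/1874 ≈ 2.3072e+6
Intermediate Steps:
y(C) = 1/(-979 + C)
G = -4322690211/1874 (G = 1/(-979 - 895) - 2306665 = 1/(-1874) - 2306665 = -1/1874 - 2306665 = -4322690211/1874 ≈ -2.3067e+6)
E(568) - G = 568 - 1*(-4322690211/1874) = 568 + 4322690211/1874 = 4323754643/1874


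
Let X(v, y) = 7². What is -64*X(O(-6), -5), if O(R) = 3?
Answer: -3136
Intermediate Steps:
X(v, y) = 49
-64*X(O(-6), -5) = -64*49 = -3136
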